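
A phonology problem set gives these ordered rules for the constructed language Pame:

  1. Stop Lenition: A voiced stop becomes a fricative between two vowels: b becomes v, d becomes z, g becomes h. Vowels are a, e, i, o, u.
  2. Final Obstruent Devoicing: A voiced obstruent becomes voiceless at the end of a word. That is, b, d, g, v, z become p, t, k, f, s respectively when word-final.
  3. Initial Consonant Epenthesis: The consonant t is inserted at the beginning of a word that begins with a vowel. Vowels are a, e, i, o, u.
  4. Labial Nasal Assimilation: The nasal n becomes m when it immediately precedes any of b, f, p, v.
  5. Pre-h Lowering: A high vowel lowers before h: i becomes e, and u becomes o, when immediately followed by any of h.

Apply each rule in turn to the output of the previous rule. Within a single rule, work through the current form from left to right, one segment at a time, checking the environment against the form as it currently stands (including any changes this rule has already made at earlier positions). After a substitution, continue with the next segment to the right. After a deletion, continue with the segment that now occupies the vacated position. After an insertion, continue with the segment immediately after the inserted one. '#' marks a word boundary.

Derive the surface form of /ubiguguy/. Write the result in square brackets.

1 Stop Lenition: [ubiguguy] → [uvihuhuy]
2 Final Obstruent Devoicing: no change — [uvihuhuy]
3 Initial Consonant Epenthesis: [uvihuhuy] → [tuvihuhuy]
4 Labial Nasal Assimilation: no change — [tuvihuhuy]
5 Pre-h Lowering: [tuvihuhuy] → [tuvehohuy]

[tuvehohuy]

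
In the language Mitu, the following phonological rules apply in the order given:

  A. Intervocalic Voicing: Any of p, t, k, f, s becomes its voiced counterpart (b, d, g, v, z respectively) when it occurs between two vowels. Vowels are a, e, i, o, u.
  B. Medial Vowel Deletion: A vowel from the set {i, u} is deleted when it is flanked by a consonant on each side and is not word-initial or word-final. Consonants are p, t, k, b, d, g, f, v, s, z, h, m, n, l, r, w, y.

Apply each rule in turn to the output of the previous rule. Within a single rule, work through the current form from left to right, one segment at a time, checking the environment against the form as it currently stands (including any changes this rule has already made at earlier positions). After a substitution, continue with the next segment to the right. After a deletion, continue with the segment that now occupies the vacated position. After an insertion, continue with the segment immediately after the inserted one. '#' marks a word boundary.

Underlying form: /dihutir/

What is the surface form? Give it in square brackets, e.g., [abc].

A Intervocalic Voicing: [dihutir] → [dihudir]
B Medial Vowel Deletion: [dihudir] → [dhdr]

[dhdr]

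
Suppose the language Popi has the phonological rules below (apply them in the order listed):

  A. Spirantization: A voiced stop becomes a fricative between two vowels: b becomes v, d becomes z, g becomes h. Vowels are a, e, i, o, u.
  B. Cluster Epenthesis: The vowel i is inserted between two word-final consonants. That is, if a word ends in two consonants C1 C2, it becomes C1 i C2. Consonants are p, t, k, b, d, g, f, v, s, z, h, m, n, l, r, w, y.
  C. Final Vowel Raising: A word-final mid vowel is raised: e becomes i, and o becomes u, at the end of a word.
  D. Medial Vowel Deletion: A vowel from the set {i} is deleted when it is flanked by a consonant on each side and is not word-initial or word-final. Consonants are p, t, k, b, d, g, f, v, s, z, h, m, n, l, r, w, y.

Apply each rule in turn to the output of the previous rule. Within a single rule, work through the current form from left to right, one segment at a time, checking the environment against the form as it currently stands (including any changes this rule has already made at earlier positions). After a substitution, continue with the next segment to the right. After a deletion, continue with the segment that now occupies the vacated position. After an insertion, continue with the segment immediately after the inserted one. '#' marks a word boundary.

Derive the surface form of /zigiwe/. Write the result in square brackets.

A Spirantization: [zigiwe] → [zihiwe]
B Cluster Epenthesis: no change — [zihiwe]
C Final Vowel Raising: [zihiwe] → [zihiwi]
D Medial Vowel Deletion: [zihiwi] → [zhwi]

[zhwi]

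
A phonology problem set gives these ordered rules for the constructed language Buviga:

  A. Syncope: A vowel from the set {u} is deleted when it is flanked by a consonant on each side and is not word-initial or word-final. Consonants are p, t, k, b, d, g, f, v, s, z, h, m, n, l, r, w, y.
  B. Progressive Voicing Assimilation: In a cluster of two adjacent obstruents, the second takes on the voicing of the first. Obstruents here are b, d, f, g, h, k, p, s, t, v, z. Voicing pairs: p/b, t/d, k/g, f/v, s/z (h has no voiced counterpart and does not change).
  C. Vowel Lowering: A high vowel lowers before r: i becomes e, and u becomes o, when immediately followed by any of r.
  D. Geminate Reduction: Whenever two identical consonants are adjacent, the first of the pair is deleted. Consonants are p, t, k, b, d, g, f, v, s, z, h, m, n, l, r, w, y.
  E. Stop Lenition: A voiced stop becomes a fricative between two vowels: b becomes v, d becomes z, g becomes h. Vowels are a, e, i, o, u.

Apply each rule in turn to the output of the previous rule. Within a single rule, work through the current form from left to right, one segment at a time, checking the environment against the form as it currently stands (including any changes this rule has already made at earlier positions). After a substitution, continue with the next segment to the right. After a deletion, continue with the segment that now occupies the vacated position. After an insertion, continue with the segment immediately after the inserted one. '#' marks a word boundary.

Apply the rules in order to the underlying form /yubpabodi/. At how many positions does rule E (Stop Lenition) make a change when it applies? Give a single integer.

2

A Syncope: [yubpabodi] → [ybpabodi]
B Progressive Voicing Assimilation: [ybpabodi] → [ybbabodi]
C Vowel Lowering: no change — [ybbabodi]
D Geminate Reduction: [ybbabodi] → [ybabodi]
E Stop Lenition: [ybabodi] → [ybavozi]
Rule E changed 2 position(s).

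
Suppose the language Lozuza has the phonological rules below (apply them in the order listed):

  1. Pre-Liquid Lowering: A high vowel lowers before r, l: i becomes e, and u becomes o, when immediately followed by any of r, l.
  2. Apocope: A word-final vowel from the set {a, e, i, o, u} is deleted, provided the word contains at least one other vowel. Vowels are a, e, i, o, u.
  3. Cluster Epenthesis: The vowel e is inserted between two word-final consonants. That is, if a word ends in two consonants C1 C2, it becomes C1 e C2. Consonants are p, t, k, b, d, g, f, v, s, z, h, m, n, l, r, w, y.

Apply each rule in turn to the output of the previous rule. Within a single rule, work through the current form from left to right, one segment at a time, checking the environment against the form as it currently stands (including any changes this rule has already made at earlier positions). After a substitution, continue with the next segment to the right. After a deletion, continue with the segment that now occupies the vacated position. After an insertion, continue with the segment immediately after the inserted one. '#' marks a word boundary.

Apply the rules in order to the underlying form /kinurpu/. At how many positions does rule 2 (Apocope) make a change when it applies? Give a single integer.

1

1 Pre-Liquid Lowering: [kinurpu] → [kinorpu]
2 Apocope: [kinorpu] → [kinorp]
3 Cluster Epenthesis: [kinorp] → [kinorep]
Rule 2 changed 1 position(s).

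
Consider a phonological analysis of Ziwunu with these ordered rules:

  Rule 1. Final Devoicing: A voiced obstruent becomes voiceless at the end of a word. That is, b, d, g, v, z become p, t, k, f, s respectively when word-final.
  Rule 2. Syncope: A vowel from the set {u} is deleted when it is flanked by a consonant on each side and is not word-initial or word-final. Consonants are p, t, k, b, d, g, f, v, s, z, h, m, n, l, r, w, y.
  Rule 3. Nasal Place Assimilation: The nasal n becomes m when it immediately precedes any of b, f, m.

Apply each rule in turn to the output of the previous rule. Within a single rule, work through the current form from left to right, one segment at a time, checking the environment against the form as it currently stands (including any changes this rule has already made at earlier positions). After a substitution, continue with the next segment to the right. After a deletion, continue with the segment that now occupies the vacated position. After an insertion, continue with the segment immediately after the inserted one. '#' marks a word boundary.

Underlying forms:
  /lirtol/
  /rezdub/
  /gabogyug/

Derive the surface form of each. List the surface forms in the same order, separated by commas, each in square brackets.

[lirtol], [rezdp], [gabogyk]

/lirtol/:
  Rule 1 Final Devoicing: no change — [lirtol]
  Rule 2 Syncope: no change — [lirtol]
  Rule 3 Nasal Place Assimilation: no change — [lirtol]
/rezdub/:
  Rule 1 Final Devoicing: [rezdub] → [rezdup]
  Rule 2 Syncope: [rezdup] → [rezdp]
  Rule 3 Nasal Place Assimilation: no change — [rezdp]
/gabogyug/:
  Rule 1 Final Devoicing: [gabogyug] → [gabogyuk]
  Rule 2 Syncope: [gabogyuk] → [gabogyk]
  Rule 3 Nasal Place Assimilation: no change — [gabogyk]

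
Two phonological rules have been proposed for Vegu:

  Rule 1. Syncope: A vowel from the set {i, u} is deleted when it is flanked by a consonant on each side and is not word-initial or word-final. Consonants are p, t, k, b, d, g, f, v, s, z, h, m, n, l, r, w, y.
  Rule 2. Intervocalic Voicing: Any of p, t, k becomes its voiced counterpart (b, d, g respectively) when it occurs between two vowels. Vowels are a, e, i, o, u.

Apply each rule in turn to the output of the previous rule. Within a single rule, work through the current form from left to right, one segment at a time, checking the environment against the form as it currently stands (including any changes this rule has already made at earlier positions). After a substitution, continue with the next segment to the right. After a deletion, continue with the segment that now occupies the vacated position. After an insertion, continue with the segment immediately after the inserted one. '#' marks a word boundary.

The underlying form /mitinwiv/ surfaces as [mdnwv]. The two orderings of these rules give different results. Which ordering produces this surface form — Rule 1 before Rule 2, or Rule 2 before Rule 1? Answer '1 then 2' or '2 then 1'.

Order 1 then 2:
  1 Syncope: [mitinwiv] → [mtnwv]
  2 Intervocalic Voicing: no change — [mtnwv]
  result: [mtnwv]
Order 2 then 1:
  2 Intervocalic Voicing: [mitinwiv] → [midinwiv]
  1 Syncope: [midinwiv] → [mdnwv]
  result: [mdnwv]

2 then 1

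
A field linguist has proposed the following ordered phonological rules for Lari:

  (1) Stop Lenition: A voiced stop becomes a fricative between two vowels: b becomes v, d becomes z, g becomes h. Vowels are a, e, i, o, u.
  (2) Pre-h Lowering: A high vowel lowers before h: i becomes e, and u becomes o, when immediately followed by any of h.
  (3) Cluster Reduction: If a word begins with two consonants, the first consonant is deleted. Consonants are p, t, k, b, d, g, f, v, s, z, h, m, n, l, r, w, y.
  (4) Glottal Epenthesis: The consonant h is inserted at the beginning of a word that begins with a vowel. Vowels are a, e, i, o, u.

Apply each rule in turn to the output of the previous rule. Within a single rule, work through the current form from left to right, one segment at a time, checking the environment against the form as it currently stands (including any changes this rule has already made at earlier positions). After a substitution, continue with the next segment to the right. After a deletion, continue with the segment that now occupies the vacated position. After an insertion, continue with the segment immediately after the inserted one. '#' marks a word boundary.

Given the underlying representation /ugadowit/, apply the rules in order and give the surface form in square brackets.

[hohazowit]

(1) Stop Lenition: [ugadowit] → [uhazowit]
(2) Pre-h Lowering: [uhazowit] → [ohazowit]
(3) Cluster Reduction: no change — [ohazowit]
(4) Glottal Epenthesis: [ohazowit] → [hohazowit]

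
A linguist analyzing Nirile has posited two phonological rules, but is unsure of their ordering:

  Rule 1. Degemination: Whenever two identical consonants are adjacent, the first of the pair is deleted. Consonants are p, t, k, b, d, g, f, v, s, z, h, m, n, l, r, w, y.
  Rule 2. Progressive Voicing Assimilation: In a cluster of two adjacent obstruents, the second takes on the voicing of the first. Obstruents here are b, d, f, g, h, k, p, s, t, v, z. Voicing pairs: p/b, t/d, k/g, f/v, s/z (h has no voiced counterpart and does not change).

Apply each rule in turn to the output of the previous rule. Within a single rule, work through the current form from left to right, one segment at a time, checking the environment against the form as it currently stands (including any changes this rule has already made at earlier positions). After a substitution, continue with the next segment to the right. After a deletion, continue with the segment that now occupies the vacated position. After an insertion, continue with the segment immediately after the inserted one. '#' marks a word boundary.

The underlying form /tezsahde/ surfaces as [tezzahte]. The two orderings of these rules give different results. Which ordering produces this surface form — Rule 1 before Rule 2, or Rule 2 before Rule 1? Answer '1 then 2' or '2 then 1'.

Order 1 then 2:
  1 Degemination: no change — [tezsahde]
  2 Progressive Voicing Assimilation: [tezsahde] → [tezzahte]
  result: [tezzahte]
Order 2 then 1:
  2 Progressive Voicing Assimilation: [tezsahde] → [tezzahte]
  1 Degemination: [tezzahte] → [tezahte]
  result: [tezahte]

1 then 2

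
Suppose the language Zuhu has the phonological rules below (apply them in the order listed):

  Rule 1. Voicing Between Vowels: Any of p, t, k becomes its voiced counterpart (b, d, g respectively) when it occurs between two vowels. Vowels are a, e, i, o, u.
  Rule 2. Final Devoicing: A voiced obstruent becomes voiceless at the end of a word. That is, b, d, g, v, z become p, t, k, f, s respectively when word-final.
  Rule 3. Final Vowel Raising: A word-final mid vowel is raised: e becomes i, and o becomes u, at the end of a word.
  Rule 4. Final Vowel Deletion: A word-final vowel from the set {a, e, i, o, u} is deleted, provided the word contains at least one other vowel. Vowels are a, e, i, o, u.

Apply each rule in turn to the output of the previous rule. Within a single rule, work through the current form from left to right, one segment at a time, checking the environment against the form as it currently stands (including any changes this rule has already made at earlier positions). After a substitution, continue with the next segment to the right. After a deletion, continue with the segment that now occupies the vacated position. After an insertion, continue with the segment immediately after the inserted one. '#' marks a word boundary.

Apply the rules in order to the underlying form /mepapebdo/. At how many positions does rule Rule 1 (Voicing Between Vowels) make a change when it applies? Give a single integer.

Rule 1 Voicing Between Vowels: [mepapebdo] → [mebabebdo]
Rule 2 Final Devoicing: no change — [mebabebdo]
Rule 3 Final Vowel Raising: [mebabebdo] → [mebabebdu]
Rule 4 Final Vowel Deletion: [mebabebdu] → [mebabebd]
Rule Rule 1 changed 2 position(s).

2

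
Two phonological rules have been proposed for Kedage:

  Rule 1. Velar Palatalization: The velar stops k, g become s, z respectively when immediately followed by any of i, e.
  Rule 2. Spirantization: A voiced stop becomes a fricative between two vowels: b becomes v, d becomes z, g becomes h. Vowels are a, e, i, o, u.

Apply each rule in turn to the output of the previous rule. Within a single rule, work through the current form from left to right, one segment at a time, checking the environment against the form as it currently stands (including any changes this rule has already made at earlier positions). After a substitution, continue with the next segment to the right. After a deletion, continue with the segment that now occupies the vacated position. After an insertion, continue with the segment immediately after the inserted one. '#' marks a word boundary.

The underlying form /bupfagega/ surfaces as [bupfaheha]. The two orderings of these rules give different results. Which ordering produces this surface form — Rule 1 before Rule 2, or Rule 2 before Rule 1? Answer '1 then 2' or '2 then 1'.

2 then 1

Order 1 then 2:
  1 Velar Palatalization: [bupfagega] → [bupfazega]
  2 Spirantization: [bupfazega] → [bupfazeha]
  result: [bupfazeha]
Order 2 then 1:
  2 Spirantization: [bupfagega] → [bupfaheha]
  1 Velar Palatalization: no change — [bupfaheha]
  result: [bupfaheha]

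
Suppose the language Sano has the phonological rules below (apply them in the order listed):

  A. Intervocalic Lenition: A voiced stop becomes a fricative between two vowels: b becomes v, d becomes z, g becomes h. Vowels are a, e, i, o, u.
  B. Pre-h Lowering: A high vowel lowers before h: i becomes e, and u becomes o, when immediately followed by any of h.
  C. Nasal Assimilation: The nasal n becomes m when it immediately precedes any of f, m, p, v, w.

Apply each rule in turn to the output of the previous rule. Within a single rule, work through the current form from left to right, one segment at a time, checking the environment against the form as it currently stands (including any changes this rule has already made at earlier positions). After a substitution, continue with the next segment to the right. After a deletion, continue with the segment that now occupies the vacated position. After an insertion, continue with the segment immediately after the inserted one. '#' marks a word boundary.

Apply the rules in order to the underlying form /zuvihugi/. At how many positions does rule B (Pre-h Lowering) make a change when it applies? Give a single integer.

A Intervocalic Lenition: [zuvihugi] → [zuvihuhi]
B Pre-h Lowering: [zuvihuhi] → [zuvehohi]
C Nasal Assimilation: no change — [zuvehohi]
Rule B changed 2 position(s).

2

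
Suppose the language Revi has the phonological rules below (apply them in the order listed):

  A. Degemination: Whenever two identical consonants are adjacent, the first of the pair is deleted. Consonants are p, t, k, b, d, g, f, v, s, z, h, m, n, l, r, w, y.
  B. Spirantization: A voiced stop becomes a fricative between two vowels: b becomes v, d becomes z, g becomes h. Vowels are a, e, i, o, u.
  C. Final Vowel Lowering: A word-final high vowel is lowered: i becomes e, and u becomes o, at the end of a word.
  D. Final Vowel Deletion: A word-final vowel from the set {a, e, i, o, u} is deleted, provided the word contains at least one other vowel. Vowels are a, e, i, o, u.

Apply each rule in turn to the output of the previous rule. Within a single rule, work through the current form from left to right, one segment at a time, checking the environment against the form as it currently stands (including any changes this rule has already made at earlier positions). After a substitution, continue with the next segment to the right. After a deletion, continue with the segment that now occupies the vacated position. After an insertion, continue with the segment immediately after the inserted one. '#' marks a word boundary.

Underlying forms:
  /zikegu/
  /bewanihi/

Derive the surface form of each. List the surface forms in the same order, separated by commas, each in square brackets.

[zikeh], [bewanih]

/zikegu/:
  A Degemination: no change — [zikegu]
  B Spirantization: [zikegu] → [zikehu]
  C Final Vowel Lowering: [zikehu] → [zikeho]
  D Final Vowel Deletion: [zikeho] → [zikeh]
/bewanihi/:
  A Degemination: no change — [bewanihi]
  B Spirantization: no change — [bewanihi]
  C Final Vowel Lowering: [bewanihi] → [bewanihe]
  D Final Vowel Deletion: [bewanihe] → [bewanih]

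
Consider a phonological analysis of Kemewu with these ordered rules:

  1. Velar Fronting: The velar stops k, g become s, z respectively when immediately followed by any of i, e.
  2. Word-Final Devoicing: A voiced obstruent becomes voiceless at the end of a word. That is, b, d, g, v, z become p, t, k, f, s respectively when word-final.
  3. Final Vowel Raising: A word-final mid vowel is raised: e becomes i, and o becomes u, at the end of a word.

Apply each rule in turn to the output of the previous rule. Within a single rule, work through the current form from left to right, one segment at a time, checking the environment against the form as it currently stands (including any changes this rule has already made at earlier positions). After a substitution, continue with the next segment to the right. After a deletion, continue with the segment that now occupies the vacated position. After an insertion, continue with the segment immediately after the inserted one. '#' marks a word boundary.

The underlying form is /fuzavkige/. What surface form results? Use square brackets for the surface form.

[fuzavsizi]

1 Velar Fronting: [fuzavkige] → [fuzavsize]
2 Word-Final Devoicing: no change — [fuzavsize]
3 Final Vowel Raising: [fuzavsize] → [fuzavsizi]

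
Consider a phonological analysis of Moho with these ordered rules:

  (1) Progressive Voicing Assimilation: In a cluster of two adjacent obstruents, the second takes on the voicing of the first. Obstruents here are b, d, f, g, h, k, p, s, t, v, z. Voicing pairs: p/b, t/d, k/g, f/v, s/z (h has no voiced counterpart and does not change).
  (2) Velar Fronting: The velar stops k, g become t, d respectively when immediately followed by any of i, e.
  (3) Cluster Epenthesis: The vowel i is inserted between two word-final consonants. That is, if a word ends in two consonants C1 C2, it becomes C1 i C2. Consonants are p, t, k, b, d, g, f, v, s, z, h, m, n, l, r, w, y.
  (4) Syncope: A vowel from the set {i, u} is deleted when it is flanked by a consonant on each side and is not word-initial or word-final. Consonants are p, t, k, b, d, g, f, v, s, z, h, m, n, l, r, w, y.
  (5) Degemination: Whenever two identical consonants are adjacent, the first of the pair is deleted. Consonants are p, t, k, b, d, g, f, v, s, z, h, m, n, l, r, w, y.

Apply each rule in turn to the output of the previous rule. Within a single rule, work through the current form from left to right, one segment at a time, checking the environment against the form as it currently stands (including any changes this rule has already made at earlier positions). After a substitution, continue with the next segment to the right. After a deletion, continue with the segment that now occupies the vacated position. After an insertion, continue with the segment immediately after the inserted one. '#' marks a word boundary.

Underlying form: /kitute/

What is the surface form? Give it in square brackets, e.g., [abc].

(1) Progressive Voicing Assimilation: no change — [kitute]
(2) Velar Fronting: [kitute] → [titute]
(3) Cluster Epenthesis: no change — [titute]
(4) Syncope: [titute] → [ttte]
(5) Degemination: [ttte] → [te]

[te]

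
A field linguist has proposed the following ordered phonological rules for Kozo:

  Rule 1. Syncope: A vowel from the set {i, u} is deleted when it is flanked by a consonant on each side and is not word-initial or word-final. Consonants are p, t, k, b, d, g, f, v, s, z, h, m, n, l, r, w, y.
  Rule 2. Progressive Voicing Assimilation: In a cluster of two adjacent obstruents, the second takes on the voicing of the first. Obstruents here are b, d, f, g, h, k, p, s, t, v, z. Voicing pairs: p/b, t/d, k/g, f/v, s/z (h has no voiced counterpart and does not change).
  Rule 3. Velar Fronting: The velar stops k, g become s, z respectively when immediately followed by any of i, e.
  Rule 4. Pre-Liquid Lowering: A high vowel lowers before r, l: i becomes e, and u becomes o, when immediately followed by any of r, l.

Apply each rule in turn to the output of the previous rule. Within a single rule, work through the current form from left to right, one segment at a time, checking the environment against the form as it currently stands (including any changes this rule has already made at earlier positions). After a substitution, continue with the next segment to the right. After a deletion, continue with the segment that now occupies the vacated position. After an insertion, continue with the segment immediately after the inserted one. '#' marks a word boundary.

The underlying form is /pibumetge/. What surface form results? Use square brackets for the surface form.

[ppmetse]

Rule 1 Syncope: [pibumetge] → [pbmetge]
Rule 2 Progressive Voicing Assimilation: [pbmetge] → [ppmetke]
Rule 3 Velar Fronting: [ppmetke] → [ppmetse]
Rule 4 Pre-Liquid Lowering: no change — [ppmetse]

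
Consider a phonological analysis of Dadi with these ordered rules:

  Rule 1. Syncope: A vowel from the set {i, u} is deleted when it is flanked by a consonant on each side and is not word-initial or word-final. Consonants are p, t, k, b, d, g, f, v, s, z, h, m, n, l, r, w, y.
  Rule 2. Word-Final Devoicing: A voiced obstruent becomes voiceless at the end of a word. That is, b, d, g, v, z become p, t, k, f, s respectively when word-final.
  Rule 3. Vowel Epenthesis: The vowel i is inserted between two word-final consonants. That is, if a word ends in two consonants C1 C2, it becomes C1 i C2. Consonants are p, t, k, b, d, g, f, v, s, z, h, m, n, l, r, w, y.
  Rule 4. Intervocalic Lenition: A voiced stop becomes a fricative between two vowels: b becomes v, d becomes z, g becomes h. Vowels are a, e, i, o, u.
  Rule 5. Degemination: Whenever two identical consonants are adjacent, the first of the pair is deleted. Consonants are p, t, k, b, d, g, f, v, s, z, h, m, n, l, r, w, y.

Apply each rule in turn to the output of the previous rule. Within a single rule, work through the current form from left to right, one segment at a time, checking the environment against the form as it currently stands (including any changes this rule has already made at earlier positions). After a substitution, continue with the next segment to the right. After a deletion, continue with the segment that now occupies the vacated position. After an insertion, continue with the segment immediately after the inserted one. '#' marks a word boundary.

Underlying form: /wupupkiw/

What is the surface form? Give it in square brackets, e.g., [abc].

Rule 1 Syncope: [wupupkiw] → [wppkw]
Rule 2 Word-Final Devoicing: no change — [wppkw]
Rule 3 Vowel Epenthesis: [wppkw] → [wppkiw]
Rule 4 Intervocalic Lenition: no change — [wppkiw]
Rule 5 Degemination: [wppkiw] → [wpkiw]

[wpkiw]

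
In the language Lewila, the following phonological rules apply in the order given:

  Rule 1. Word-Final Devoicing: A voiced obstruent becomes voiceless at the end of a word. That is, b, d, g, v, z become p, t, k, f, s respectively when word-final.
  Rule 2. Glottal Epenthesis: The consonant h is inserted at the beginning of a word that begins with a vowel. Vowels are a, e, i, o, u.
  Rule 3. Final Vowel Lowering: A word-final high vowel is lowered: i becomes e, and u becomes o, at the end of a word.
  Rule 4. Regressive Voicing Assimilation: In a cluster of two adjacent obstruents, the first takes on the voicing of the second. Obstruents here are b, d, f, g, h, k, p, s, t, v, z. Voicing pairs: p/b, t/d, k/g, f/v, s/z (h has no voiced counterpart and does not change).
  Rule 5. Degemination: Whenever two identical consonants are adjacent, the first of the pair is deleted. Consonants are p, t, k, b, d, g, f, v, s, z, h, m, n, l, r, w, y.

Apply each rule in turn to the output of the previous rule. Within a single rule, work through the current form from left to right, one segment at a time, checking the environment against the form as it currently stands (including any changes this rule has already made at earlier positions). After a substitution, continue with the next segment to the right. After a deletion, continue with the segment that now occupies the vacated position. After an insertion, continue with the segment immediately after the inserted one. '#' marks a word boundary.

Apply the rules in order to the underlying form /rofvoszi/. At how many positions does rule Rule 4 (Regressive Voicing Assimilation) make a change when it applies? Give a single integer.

Rule 1 Word-Final Devoicing: no change — [rofvoszi]
Rule 2 Glottal Epenthesis: no change — [rofvoszi]
Rule 3 Final Vowel Lowering: [rofvoszi] → [rofvosze]
Rule 4 Regressive Voicing Assimilation: [rofvosze] → [rovvozze]
Rule 5 Degemination: [rovvozze] → [rovoze]
Rule Rule 4 changed 2 position(s).

2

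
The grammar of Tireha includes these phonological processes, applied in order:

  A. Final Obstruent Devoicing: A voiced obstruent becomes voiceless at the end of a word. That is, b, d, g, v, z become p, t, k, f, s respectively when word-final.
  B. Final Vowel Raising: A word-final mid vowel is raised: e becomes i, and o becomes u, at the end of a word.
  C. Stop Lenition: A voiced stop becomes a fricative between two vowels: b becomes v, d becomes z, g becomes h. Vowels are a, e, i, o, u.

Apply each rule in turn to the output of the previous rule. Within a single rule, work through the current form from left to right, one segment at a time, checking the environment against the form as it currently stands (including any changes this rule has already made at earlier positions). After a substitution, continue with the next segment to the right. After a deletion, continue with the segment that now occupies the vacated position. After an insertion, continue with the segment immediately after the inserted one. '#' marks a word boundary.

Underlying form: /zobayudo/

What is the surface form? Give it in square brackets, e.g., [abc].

[zovayuzu]

A Final Obstruent Devoicing: no change — [zobayudo]
B Final Vowel Raising: [zobayudo] → [zobayudu]
C Stop Lenition: [zobayudu] → [zovayuzu]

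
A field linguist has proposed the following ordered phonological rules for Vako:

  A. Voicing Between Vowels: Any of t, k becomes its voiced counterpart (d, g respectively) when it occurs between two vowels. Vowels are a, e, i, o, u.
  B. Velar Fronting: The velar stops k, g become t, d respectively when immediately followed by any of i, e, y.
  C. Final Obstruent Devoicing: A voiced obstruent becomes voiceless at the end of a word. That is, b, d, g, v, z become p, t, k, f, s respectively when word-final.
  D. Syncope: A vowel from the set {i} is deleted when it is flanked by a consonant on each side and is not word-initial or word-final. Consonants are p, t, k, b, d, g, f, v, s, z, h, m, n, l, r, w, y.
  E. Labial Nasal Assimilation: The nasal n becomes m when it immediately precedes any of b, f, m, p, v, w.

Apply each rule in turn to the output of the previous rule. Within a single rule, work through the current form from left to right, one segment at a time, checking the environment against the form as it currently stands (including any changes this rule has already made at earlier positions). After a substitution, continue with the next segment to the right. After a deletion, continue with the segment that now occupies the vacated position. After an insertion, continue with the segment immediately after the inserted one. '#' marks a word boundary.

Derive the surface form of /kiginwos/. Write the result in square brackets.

[tdmwos]

A Voicing Between Vowels: no change — [kiginwos]
B Velar Fronting: [kiginwos] → [tidinwos]
C Final Obstruent Devoicing: no change — [tidinwos]
D Syncope: [tidinwos] → [tdnwos]
E Labial Nasal Assimilation: [tdnwos] → [tdmwos]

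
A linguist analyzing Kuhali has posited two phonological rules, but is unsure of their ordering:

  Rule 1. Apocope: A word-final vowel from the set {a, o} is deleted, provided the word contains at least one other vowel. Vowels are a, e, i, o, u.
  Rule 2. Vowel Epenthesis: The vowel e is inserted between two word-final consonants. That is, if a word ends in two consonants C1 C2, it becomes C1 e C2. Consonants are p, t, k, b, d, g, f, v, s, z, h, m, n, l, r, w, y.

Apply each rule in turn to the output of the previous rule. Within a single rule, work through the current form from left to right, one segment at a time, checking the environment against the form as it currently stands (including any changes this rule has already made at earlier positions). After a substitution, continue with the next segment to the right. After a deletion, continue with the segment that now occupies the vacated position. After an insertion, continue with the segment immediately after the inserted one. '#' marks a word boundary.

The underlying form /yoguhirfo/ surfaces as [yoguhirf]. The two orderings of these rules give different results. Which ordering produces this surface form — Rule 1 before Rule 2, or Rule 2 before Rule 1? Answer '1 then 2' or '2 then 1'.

2 then 1

Order 1 then 2:
  1 Apocope: [yoguhirfo] → [yoguhirf]
  2 Vowel Epenthesis: [yoguhirf] → [yoguhiref]
  result: [yoguhiref]
Order 2 then 1:
  2 Vowel Epenthesis: no change — [yoguhirfo]
  1 Apocope: [yoguhirfo] → [yoguhirf]
  result: [yoguhirf]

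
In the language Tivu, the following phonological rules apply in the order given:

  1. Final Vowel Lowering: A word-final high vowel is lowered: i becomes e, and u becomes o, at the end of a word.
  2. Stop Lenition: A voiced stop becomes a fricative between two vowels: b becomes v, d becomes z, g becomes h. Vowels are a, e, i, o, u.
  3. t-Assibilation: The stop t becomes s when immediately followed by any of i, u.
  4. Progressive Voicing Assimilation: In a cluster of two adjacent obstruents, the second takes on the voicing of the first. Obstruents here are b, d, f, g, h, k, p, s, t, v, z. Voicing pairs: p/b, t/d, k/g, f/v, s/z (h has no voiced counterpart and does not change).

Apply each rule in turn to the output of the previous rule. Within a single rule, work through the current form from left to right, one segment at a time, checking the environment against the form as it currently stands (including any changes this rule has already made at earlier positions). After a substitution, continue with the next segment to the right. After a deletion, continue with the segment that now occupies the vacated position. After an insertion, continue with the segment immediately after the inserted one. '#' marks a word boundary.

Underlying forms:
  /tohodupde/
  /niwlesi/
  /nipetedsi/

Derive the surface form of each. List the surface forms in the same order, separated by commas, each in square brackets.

[tohozupte], [niwlese], [nipetedze]

/tohodupde/:
  1 Final Vowel Lowering: no change — [tohodupde]
  2 Stop Lenition: [tohodupde] → [tohozupde]
  3 t-Assibilation: no change — [tohozupde]
  4 Progressive Voicing Assimilation: [tohozupde] → [tohozupte]
/niwlesi/:
  1 Final Vowel Lowering: [niwlesi] → [niwlese]
  2 Stop Lenition: no change — [niwlese]
  3 t-Assibilation: no change — [niwlese]
  4 Progressive Voicing Assimilation: no change — [niwlese]
/nipetedsi/:
  1 Final Vowel Lowering: [nipetedsi] → [nipetedse]
  2 Stop Lenition: no change — [nipetedse]
  3 t-Assibilation: no change — [nipetedse]
  4 Progressive Voicing Assimilation: [nipetedse] → [nipetedze]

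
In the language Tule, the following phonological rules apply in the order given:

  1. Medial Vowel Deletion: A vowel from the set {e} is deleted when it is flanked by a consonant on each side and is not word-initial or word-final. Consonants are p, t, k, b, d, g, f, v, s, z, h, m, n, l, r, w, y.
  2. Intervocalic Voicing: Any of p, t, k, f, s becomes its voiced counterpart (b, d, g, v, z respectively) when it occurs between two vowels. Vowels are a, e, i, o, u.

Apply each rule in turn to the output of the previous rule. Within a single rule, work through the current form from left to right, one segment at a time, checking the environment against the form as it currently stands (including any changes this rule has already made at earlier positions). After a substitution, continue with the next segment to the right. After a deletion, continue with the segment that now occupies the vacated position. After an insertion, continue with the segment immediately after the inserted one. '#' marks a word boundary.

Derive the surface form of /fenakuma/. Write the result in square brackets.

[fnaguma]

1 Medial Vowel Deletion: [fenakuma] → [fnakuma]
2 Intervocalic Voicing: [fnakuma] → [fnaguma]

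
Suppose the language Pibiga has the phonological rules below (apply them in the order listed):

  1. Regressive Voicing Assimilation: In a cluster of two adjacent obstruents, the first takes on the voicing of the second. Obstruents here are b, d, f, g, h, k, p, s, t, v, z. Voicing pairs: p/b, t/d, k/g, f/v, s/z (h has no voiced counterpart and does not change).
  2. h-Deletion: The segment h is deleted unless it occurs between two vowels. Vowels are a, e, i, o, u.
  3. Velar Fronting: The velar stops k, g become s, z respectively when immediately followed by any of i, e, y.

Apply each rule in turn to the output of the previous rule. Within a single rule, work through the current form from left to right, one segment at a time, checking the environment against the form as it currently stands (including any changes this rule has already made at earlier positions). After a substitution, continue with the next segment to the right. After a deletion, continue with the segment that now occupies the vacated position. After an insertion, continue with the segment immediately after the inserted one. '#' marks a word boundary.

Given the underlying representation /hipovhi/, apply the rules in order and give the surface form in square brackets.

1 Regressive Voicing Assimilation: [hipovhi] → [hipofhi]
2 h-Deletion: [hipofhi] → [ipofi]
3 Velar Fronting: no change — [ipofi]

[ipofi]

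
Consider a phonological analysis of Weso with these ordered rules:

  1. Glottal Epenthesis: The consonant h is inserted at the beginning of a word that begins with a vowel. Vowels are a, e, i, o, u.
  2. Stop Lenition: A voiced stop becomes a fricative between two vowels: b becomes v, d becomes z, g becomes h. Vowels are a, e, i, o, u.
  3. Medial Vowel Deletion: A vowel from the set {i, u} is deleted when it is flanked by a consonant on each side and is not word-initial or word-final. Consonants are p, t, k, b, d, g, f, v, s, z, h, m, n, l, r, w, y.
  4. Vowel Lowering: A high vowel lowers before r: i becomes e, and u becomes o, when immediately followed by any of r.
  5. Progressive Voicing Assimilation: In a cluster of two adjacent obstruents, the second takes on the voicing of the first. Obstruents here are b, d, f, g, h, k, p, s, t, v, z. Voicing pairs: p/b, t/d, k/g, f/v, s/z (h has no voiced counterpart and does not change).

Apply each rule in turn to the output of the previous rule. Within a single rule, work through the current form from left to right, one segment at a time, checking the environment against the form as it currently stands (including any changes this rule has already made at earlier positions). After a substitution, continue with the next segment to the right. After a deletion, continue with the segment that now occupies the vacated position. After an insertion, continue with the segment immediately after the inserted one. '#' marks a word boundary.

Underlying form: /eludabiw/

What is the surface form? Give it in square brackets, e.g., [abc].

[helzavw]

1 Glottal Epenthesis: [eludabiw] → [heludabiw]
2 Stop Lenition: [heludabiw] → [heluzaviw]
3 Medial Vowel Deletion: [heluzaviw] → [helzavw]
4 Vowel Lowering: no change — [helzavw]
5 Progressive Voicing Assimilation: no change — [helzavw]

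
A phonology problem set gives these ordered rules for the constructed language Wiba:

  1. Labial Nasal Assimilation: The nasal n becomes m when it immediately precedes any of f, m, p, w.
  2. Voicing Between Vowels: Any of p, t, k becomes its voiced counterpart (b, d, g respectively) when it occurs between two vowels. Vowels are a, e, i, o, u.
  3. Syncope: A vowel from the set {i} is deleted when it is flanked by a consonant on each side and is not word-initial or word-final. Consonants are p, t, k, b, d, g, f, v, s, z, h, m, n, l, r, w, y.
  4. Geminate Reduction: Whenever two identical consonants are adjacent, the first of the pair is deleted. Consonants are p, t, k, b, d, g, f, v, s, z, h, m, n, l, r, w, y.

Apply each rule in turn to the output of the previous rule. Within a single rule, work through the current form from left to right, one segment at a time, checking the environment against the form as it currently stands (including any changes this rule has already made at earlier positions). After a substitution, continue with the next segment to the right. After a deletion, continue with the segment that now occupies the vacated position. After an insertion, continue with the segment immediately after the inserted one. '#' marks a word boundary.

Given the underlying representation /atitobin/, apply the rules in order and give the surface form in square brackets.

[adobn]

1 Labial Nasal Assimilation: no change — [atitobin]
2 Voicing Between Vowels: [atitobin] → [adidobin]
3 Syncope: [adidobin] → [addobn]
4 Geminate Reduction: [addobn] → [adobn]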